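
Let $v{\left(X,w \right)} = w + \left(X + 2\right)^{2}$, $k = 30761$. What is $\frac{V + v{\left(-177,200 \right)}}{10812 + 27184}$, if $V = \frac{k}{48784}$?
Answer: $\frac{214828223}{264799552} \approx 0.81129$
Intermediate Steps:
$v{\left(X,w \right)} = w + \left(2 + X\right)^{2}$
$V = \frac{30761}{48784} \approx 0.63056$
$\frac{V + v{\left(-177,200 \right)}}{10812 + 27184} = \frac{\frac{30761}{48784} + \left(200 + \left(2 - 177\right)^{2}\right)}{10812 + 27184} = \frac{\frac{30761}{48784} + \left(200 + \left(-175\right)^{2}\right)}{37996} = \left(\frac{30761}{48784} + \left(200 + 30625\right)\right) \frac{1}{37996} = \left(\frac{30761}{48784} + 30825\right) \frac{1}{37996} = \frac{1503797561}{48784} \cdot \frac{1}{37996} = \frac{214828223}{264799552}$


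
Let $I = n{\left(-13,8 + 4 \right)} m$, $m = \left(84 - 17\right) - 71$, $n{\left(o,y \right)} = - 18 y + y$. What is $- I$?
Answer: $-816$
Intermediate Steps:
$n{\left(o,y \right)} = - 17 y$
$m = -4$ ($m = 67 - 71 = -4$)
$I = 816$ ($I = - 17 \left(8 + 4\right) \left(-4\right) = \left(-17\right) 12 \left(-4\right) = \left(-204\right) \left(-4\right) = 816$)
$- I = \left(-1\right) 816 = -816$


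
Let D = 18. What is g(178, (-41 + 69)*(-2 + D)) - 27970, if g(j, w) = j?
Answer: -27792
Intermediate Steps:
g(178, (-41 + 69)*(-2 + D)) - 27970 = 178 - 27970 = -27792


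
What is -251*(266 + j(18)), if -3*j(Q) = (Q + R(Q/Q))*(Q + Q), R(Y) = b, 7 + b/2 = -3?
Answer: -72790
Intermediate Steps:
b = -20 (b = -14 + 2*(-3) = -14 - 6 = -20)
R(Y) = -20
j(Q) = -2*Q*(-20 + Q)/3 (j(Q) = -(Q - 20)*(Q + Q)/3 = -(-20 + Q)*2*Q/3 = -2*Q*(-20 + Q)/3)
-251*(266 + j(18)) = -251*(266 + (2/3)*18*(20 - 1*18)) = -251*(266 + (2/3)*18*(20 - 18)) = -251*(266 + (2/3)*18*2) = -251*(266 + 24) = -251*290 = -72790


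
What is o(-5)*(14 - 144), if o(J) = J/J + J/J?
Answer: -260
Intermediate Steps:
o(J) = 2 (o(J) = 1 + 1 = 2)
o(-5)*(14 - 144) = 2*(14 - 144) = 2*(-130) = -260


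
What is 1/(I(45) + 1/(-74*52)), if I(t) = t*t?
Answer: 3848/7792199 ≈ 0.00049383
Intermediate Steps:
I(t) = t²
1/(I(45) + 1/(-74*52)) = 1/(45² + 1/(-74*52)) = 1/(2025 + 1/(-3848)) = 1/(2025 - 1/3848) = 1/(7792199/3848) = 3848/7792199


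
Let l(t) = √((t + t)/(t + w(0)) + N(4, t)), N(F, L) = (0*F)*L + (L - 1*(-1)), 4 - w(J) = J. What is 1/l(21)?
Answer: 5*√37/148 ≈ 0.20550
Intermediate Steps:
w(J) = 4 - J
N(F, L) = 1 + L (N(F, L) = 0*L + (L + 1) = 0 + (1 + L) = 1 + L)
l(t) = √(1 + t + 2*t/(4 + t)) (l(t) = √((t + t)/(t + (4 - 1*0)) + (1 + t)) = √((2*t)/(t + (4 + 0)) + (1 + t)) = √((2*t)/(t + 4) + (1 + t)) = √((2*t)/(4 + t) + (1 + t)) = √(2*t/(4 + t) + (1 + t)) = √(1 + t + 2*t/(4 + t)))
1/l(21) = 1/(√((4 + 21² + 7*21)/(4 + 21))) = 1/(√((4 + 441 + 147)/25)) = 1/(√((1/25)*592)) = 1/(√(592/25)) = 1/(4*√37/5) = 5*√37/148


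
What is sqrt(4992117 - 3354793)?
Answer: 74*sqrt(299) ≈ 1279.6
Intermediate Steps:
sqrt(4992117 - 3354793) = sqrt(1637324) = 74*sqrt(299)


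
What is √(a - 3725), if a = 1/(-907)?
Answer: 4*I*√191523027/907 ≈ 61.033*I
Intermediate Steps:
a = -1/907 ≈ -0.0011025
√(a - 3725) = √(-1/907 - 3725) = √(-3378576/907) = 4*I*√191523027/907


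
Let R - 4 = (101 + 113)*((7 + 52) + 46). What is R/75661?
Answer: 22474/75661 ≈ 0.29704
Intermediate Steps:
R = 22474 (R = 4 + (101 + 113)*((7 + 52) + 46) = 4 + 214*(59 + 46) = 4 + 214*105 = 4 + 22470 = 22474)
R/75661 = 22474/75661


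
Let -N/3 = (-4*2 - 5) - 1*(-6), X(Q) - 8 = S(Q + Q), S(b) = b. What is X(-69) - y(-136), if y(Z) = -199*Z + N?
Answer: -27215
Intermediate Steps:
X(Q) = 8 + 2*Q (X(Q) = 8 + (Q + Q) = 8 + 2*Q)
N = 21 (N = -3*((-4*2 - 5) - 1*(-6)) = -3*((-8 - 5) + 6) = -3*(-13 + 6) = -3*(-7) = 21)
y(Z) = 21 - 199*Z (y(Z) = -199*Z + 21 = 21 - 199*Z)
X(-69) - y(-136) = (8 + 2*(-69)) - (21 - 199*(-136)) = (8 - 138) - (21 + 27064) = -130 - 1*27085 = -130 - 27085 = -27215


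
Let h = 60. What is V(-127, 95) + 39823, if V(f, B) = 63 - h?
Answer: 39826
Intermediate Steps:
V(f, B) = 3 (V(f, B) = 63 - 1*60 = 63 - 60 = 3)
V(-127, 95) + 39823 = 3 + 39823 = 39826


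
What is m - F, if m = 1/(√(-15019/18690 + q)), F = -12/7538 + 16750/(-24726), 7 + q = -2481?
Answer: 31639553/46596147 - I*√869379161910/46515739 ≈ 0.67902 - 0.020045*I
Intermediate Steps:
q = -2488 (q = -7 - 2481 = -2488)
F = -31639553/46596147 (F = -12*1/7538 + 16750*(-1/24726) = -6/3769 - 8375/12363 = -31639553/46596147 ≈ -0.67902)
m = -I*√869379161910/46515739 (m = 1/(√(-15019/18690 - 2488)) = 1/(√(-46515739/18690)) = 1/(I*√869379161910/18690) = -I*√869379161910/46515739 ≈ -0.020045*I)
m - F = -I*√869379161910/46515739 - 1*(-31639553/46596147) = -I*√869379161910/46515739 + 31639553/46596147 = 31639553/46596147 - I*√869379161910/46515739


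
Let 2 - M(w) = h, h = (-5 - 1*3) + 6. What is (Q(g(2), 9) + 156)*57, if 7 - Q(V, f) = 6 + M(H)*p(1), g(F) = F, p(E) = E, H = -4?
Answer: 8721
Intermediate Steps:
h = -2 (h = (-5 - 3) + 6 = -8 + 6 = -2)
M(w) = 4 (M(w) = 2 - 1*(-2) = 2 + 2 = 4)
Q(V, f) = -3 (Q(V, f) = 7 - (6 + 4*1) = 7 - (6 + 4) = 7 - 1*10 = 7 - 10 = -3)
(Q(g(2), 9) + 156)*57 = (-3 + 156)*57 = 153*57 = 8721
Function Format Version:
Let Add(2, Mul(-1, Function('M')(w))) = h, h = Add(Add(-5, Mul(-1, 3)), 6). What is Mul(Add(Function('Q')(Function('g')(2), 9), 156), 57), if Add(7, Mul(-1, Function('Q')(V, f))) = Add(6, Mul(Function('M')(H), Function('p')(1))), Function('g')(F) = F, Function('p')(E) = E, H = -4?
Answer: 8721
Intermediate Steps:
h = -2 (h = Add(Add(-5, -3), 6) = Add(-8, 6) = -2)
Function('M')(w) = 4 (Function('M')(w) = Add(2, Mul(-1, -2)) = Add(2, 2) = 4)
Function('Q')(V, f) = -3 (Function('Q')(V, f) = Add(7, Mul(-1, Add(6, Mul(4, 1)))) = Add(7, Mul(-1, Add(6, 4))) = Add(7, Mul(-1, 10)) = Add(7, -10) = -3)
Mul(Add(Function('Q')(Function('g')(2), 9), 156), 57) = Mul(Add(-3, 156), 57) = Mul(153, 57) = 8721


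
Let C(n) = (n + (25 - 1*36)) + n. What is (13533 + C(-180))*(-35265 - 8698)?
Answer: -578641006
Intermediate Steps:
C(n) = -11 + 2*n (C(n) = (n + (25 - 36)) + n = (n - 11) + n = (-11 + n) + n = -11 + 2*n)
(13533 + C(-180))*(-35265 - 8698) = (13533 + (-11 + 2*(-180)))*(-35265 - 8698) = (13533 + (-11 - 360))*(-43963) = (13533 - 371)*(-43963) = 13162*(-43963) = -578641006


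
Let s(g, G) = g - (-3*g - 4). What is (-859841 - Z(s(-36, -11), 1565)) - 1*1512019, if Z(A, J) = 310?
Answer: -2372170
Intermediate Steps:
s(g, G) = 4 + 4*g (s(g, G) = g - (-4 - 3*g) = g + (4 + 3*g) = 4 + 4*g)
(-859841 - Z(s(-36, -11), 1565)) - 1*1512019 = (-859841 - 1*310) - 1*1512019 = (-859841 - 310) - 1512019 = -860151 - 1512019 = -2372170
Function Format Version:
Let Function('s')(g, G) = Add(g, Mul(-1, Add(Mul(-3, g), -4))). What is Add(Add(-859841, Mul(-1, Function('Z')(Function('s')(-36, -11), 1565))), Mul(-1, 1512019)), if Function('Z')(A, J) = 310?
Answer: -2372170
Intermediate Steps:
Function('s')(g, G) = Add(4, Mul(4, g)) (Function('s')(g, G) = Add(g, Mul(-1, Add(-4, Mul(-3, g)))) = Add(g, Add(4, Mul(3, g))) = Add(4, Mul(4, g)))
Add(Add(-859841, Mul(-1, Function('Z')(Function('s')(-36, -11), 1565))), Mul(-1, 1512019)) = Add(Add(-859841, Mul(-1, 310)), Mul(-1, 1512019)) = Add(Add(-859841, -310), -1512019) = Add(-860151, -1512019) = -2372170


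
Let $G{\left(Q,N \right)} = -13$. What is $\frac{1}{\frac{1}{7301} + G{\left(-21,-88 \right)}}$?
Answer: $- \frac{7301}{94912} \approx -0.076924$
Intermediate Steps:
$\frac{1}{\frac{1}{7301} + G{\left(-21,-88 \right)}} = \frac{1}{\frac{1}{7301} - 13} = \frac{1}{- \frac{94912}{7301}} = - \frac{7301}{94912}$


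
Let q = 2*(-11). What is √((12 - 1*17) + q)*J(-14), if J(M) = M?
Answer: -42*I*√3 ≈ -72.746*I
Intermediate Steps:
q = -22
√((12 - 1*17) + q)*J(-14) = √((12 - 1*17) - 22)*(-14) = √((12 - 17) - 22)*(-14) = √(-5 - 22)*(-14) = √(-27)*(-14) = (3*I*√3)*(-14) = -42*I*√3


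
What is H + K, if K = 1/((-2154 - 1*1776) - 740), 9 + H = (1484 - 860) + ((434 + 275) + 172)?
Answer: 6986319/4670 ≈ 1496.0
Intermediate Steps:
H = 1496 (H = -9 + ((1484 - 860) + ((434 + 275) + 172)) = -9 + (624 + (709 + 172)) = -9 + (624 + 881) = -9 + 1505 = 1496)
K = -1/4670 (K = 1/((-2154 - 1776) - 740) = 1/(-3930 - 740) = 1/(-4670) = -1/4670 ≈ -0.00021413)
H + K = 1496 - 1/4670 = 6986319/4670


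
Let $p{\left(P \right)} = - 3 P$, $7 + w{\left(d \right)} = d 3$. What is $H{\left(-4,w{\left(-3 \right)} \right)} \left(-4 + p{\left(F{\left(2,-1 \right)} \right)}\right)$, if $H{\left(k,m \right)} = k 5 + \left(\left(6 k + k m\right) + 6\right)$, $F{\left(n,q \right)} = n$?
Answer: $-260$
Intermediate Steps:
$w{\left(d \right)} = -7 + 3 d$ ($w{\left(d \right)} = -7 + d 3 = -7 + 3 d$)
$H{\left(k,m \right)} = 6 + 11 k + k m$ ($H{\left(k,m \right)} = 5 k + \left(6 + 6 k + k m\right) = 6 + 11 k + k m$)
$H{\left(-4,w{\left(-3 \right)} \right)} \left(-4 + p{\left(F{\left(2,-1 \right)} \right)}\right) = \left(6 + 11 \left(-4\right) - 4 \left(-7 + 3 \left(-3\right)\right)\right) \left(-4 - 6\right) = \left(6 - 44 - 4 \left(-7 - 9\right)\right) \left(-4 - 6\right) = \left(6 - 44 - -64\right) \left(-10\right) = \left(6 - 44 + 64\right) \left(-10\right) = 26 \left(-10\right) = -260$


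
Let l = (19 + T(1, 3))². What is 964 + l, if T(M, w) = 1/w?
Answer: 12040/9 ≈ 1337.8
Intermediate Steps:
l = 3364/9 (l = (19 + 1/3)² = (19 + ⅓)² = (58/3)² = 3364/9 ≈ 373.78)
964 + l = 964 + 3364/9 = 12040/9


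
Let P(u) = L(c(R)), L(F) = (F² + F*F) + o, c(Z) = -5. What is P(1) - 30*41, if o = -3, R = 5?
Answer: -1183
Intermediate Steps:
L(F) = -3 + 2*F² (L(F) = (F² + F*F) - 3 = (F² + F²) - 3 = 2*F² - 3 = -3 + 2*F²)
P(u) = 47 (P(u) = -3 + 2*(-5)² = -3 + 2*25 = -3 + 50 = 47)
P(1) - 30*41 = 47 - 30*41 = 47 - 1230 = -1183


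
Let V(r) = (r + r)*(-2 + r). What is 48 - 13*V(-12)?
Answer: -4320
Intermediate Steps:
V(r) = 2*r*(-2 + r) (V(r) = (2*r)*(-2 + r) = 2*r*(-2 + r))
48 - 13*V(-12) = 48 - 26*(-12)*(-2 - 12) = 48 - 26*(-12)*(-14) = 48 - 13*336 = 48 - 4368 = -4320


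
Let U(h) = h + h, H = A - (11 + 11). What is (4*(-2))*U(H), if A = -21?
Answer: 688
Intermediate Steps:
H = -43 (H = -21 - (11 + 11) = -21 - 1*22 = -21 - 22 = -43)
U(h) = 2*h
(4*(-2))*U(H) = (4*(-2))*(2*(-43)) = -8*(-86) = 688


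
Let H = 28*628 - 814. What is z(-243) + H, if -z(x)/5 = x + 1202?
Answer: 11975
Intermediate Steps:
z(x) = -6010 - 5*x (z(x) = -5*(x + 1202) = -5*(1202 + x) = -6010 - 5*x)
H = 16770 (H = 17584 - 814 = 16770)
z(-243) + H = (-6010 - 5*(-243)) + 16770 = (-6010 + 1215) + 16770 = -4795 + 16770 = 11975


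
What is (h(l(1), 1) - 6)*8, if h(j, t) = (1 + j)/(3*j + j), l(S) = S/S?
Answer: -44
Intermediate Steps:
l(S) = 1
h(j, t) = (1 + j)/(4*j) (h(j, t) = (1 + j)/((4*j)) = (1 + j)*(1/(4*j)) = (1 + j)/(4*j))
(h(l(1), 1) - 6)*8 = ((1/4)*(1 + 1)/1 - 6)*8 = ((1/4)*1*2 - 6)*8 = (1/2 - 6)*8 = -11/2*8 = -44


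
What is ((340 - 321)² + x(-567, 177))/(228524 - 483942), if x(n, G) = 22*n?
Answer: 12113/255418 ≈ 0.047424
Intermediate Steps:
((340 - 321)² + x(-567, 177))/(228524 - 483942) = ((340 - 321)² + 22*(-567))/(228524 - 483942) = (19² - 12474)/(-255418) = (361 - 12474)*(-1/255418) = -12113*(-1/255418) = 12113/255418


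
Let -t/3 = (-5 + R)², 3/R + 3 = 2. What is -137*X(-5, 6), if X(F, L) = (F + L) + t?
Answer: 26167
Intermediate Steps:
R = -3 (R = 3/(-3 + 2) = 3/(-1) = 3*(-1) = -3)
t = -192 (t = -3*(-5 - 3)² = -3*(-8)² = -3*64 = -192)
X(F, L) = -192 + F + L (X(F, L) = (F + L) - 192 = -192 + F + L)
-137*X(-5, 6) = -137*(-192 - 5 + 6) = -137*(-191) = 26167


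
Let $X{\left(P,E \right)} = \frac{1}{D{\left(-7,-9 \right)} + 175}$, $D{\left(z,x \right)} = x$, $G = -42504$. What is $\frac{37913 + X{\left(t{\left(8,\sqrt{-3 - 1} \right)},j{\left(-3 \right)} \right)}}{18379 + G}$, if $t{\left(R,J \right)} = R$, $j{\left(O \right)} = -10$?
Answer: $- \frac{6293559}{4004750} \approx -1.5715$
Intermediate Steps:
$X{\left(P,E \right)} = \frac{1}{166}$ ($X{\left(P,E \right)} = \frac{1}{-9 + 175} = \frac{1}{166}$)
$\frac{37913 + X{\left(t{\left(8,\sqrt{-3 - 1} \right)},j{\left(-3 \right)} \right)}}{18379 + G} = \frac{37913 + \frac{1}{166}}{18379 - 42504} = \frac{6293559}{166 \left(-24125\right)} = \frac{6293559}{166} \left(- \frac{1}{24125}\right) = - \frac{6293559}{4004750}$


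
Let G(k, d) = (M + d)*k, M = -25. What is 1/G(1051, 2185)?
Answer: 1/2270160 ≈ 4.4050e-7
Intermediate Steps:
G(k, d) = k*(-25 + d) (G(k, d) = (-25 + d)*k = k*(-25 + d))
1/G(1051, 2185) = 1/(1051*(-25 + 2185)) = 1/(1051*2160) = 1/2270160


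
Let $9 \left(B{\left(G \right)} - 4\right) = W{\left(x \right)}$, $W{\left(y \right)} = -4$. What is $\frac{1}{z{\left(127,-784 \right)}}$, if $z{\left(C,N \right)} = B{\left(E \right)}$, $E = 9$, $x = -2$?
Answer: $\frac{9}{32} \approx 0.28125$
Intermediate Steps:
$B{\left(G \right)} = \frac{32}{9}$ ($B{\left(G \right)} = 4 + \frac{1}{9} \left(-4\right) = 4 - \frac{4}{9} = \frac{32}{9}$)
$z{\left(C,N \right)} = \frac{32}{9}$
$\frac{1}{z{\left(127,-784 \right)}} = \frac{1}{\frac{32}{9}} = \frac{9}{32}$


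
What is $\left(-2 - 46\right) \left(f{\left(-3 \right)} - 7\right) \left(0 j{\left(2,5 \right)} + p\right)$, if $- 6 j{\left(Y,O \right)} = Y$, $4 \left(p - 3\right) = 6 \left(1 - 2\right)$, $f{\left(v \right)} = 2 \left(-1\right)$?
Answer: $648$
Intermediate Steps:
$f{\left(v \right)} = -2$
$p = \frac{3}{2}$ ($p = 3 + \frac{6 \left(1 - 2\right)}{4} = 3 + \frac{6 \left(-1\right)}{4} = 3 + \frac{1}{4} \left(-6\right) = 3 - \frac{3}{2} = \frac{3}{2} \approx 1.5$)
$j{\left(Y,O \right)} = - \frac{Y}{6}$
$\left(-2 - 46\right) \left(f{\left(-3 \right)} - 7\right) \left(0 j{\left(2,5 \right)} + p\right) = \left(-2 - 46\right) \left(-2 - 7\right) \left(0 \left(\left(- \frac{1}{6}\right) 2\right) + \frac{3}{2}\right) = - 48 \left(-2 - 7\right) \left(0 \left(- \frac{1}{3}\right) + \frac{3}{2}\right) = - 48 \left(- 9 \left(0 + \frac{3}{2}\right)\right) = - 48 \left(\left(-9\right) \frac{3}{2}\right) = \left(-48\right) \left(- \frac{27}{2}\right) = 648$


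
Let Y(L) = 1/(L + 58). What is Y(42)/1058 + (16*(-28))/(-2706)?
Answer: 23700553/143147400 ≈ 0.16557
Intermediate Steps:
Y(L) = 1/(58 + L)
Y(42)/1058 + (16*(-28))/(-2706) = 1/((58 + 42)*1058) + (16*(-28))/(-2706) = (1/1058)/100 - 448*(-1/2706) = (1/100)*(1/1058) + 224/1353 = 1/105800 + 224/1353 = 23700553/143147400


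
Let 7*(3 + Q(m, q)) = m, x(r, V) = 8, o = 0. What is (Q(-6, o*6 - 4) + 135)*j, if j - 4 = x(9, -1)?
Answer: 11016/7 ≈ 1573.7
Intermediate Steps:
Q(m, q) = -3 + m/7
j = 12 (j = 4 + 8 = 12)
(Q(-6, o*6 - 4) + 135)*j = ((-3 + (⅐)*(-6)) + 135)*12 = ((-3 - 6/7) + 135)*12 = (-27/7 + 135)*12 = (918/7)*12 = 11016/7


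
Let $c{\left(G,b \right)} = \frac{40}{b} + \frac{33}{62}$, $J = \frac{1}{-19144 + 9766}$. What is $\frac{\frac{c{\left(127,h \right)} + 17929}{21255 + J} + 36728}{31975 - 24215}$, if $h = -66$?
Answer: $\frac{356644005200243}{75351065142320} \approx 4.7331$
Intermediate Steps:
$J = - \frac{1}{9378}$ ($J = \frac{1}{-9378} = - \frac{1}{9378} \approx -0.00010663$)
$c{\left(G,b \right)} = \frac{33}{62} + \frac{40}{b}$ ($c{\left(G,b \right)} = \frac{40}{b} + 33 \cdot \frac{1}{62} = \frac{40}{b} + \frac{33}{62} = \frac{33}{62} + \frac{40}{b}$)
$\frac{\frac{c{\left(127,h \right)} + 17929}{21255 + J} + 36728}{31975 - 24215} = \frac{\frac{\left(\frac{33}{62} + \frac{40}{-66}\right) + 17929}{21255 - \frac{1}{9378}} + 36728}{31975 - 24215} = \frac{\frac{\left(\frac{33}{62} + 40 \left(- \frac{1}{66}\right)\right) + 17929}{\frac{199329389}{9378}} + 36728}{7760} = \left(\left(\left(\frac{33}{62} - \frac{20}{33}\right) + 17929\right) \frac{9378}{199329389} + 36728\right) \frac{1}{7760} = \left(\left(- \frac{151}{2046} + 17929\right) \frac{9378}{199329389} + 36728\right) \frac{1}{7760} = \left(\frac{36682583}{2046} \cdot \frac{9378}{199329389} + 36728\right) \frac{1}{7760} = \left(\frac{8190696747}{9710188807} + 36728\right) \frac{1}{7760} = \frac{356644005200243}{9710188807} \cdot \frac{1}{7760} = \frac{356644005200243}{75351065142320}$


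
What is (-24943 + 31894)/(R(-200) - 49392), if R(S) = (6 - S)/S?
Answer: -695100/4939303 ≈ -0.14073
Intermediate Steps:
R(S) = (6 - S)/S
(-24943 + 31894)/(R(-200) - 49392) = (-24943 + 31894)/((6 - 1*(-200))/(-200) - 49392) = 6951/(-(6 + 200)/200 - 49392) = 6951/(-1/200*206 - 49392) = 6951/(-103/100 - 49392) = 6951/(-4939303/100) = 6951*(-100/4939303) = -695100/4939303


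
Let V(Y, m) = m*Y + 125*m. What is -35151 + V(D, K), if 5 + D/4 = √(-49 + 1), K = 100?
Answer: -24651 + 1600*I*√3 ≈ -24651.0 + 2771.3*I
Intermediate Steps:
D = -20 + 16*I*√3 (D = -20 + 4*√(-49 + 1) = -20 + 4*√(-48) = -20 + 4*(4*I*√3) = -20 + 16*I*√3 ≈ -20.0 + 27.713*I)
V(Y, m) = 125*m + Y*m (V(Y, m) = Y*m + 125*m = 125*m + Y*m)
-35151 + V(D, K) = -35151 + 100*(125 + (-20 + 16*I*√3)) = -35151 + 100*(105 + 16*I*√3) = -35151 + (10500 + 1600*I*√3) = -24651 + 1600*I*√3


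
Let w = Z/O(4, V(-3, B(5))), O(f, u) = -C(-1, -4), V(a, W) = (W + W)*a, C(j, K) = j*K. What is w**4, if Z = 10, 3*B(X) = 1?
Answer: 625/16 ≈ 39.063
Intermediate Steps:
C(j, K) = K*j
B(X) = 1/3 (B(X) = (1/3)*1 = 1/3)
V(a, W) = 2*W*a (V(a, W) = (2*W)*a = 2*W*a)
O(f, u) = -4 (O(f, u) = -(-4)*(-1) = -1*4 = -4)
w = -5/2 (w = 10/(-4) = 10*(-1/4) = -5/2 ≈ -2.5000)
w**4 = (-5/2)**4 = 625/16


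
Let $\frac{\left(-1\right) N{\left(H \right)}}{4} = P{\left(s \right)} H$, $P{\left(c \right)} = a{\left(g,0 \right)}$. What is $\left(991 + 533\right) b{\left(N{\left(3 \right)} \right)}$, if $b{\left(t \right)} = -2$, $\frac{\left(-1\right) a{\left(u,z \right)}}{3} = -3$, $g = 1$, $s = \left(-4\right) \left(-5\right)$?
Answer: $-3048$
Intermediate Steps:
$s = 20$
$a{\left(u,z \right)} = 9$ ($a{\left(u,z \right)} = \left(-3\right) \left(-3\right) = 9$)
$P{\left(c \right)} = 9$
$N{\left(H \right)} = - 36 H$ ($N{\left(H \right)} = - 4 \cdot 9 H = - 36 H$)
$\left(991 + 533\right) b{\left(N{\left(3 \right)} \right)} = \left(991 + 533\right) \left(-2\right) = 1524 \left(-2\right) = -3048$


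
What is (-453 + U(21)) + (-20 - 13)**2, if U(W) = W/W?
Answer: 637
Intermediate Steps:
U(W) = 1
(-453 + U(21)) + (-20 - 13)**2 = (-453 + 1) + (-20 - 13)**2 = -452 + (-33)**2 = -452 + 1089 = 637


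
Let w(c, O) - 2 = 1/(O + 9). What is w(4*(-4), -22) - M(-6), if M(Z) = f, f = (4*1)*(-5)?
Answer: 285/13 ≈ 21.923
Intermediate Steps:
w(c, O) = 2 + 1/(9 + O) (w(c, O) = 2 + 1/(O + 9) = 2 + 1/(9 + O))
f = -20 (f = 4*(-5) = -20)
M(Z) = -20
w(4*(-4), -22) - M(-6) = (19 + 2*(-22))/(9 - 22) - 1*(-20) = (19 - 44)/(-13) + 20 = -1/13*(-25) + 20 = 25/13 + 20 = 285/13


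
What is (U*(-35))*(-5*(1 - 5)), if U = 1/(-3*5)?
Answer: 140/3 ≈ 46.667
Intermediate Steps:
U = -1/15 (U = 1/(-15) = -1/15 ≈ -0.066667)
(U*(-35))*(-5*(1 - 5)) = (-1/15*(-35))*(-5*(1 - 5)) = 7*(-5*(-4))/3 = (7/3)*20 = 140/3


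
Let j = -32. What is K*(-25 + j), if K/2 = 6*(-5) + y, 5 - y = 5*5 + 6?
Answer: 6384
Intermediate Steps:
y = -26 (y = 5 - (5*5 + 6) = 5 - (25 + 6) = 5 - 1*31 = 5 - 31 = -26)
K = -112 (K = 2*(6*(-5) - 26) = 2*(-30 - 26) = 2*(-56) = -112)
K*(-25 + j) = -112*(-25 - 32) = -112*(-57) = 6384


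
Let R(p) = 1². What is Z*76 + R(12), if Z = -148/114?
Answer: -293/3 ≈ -97.667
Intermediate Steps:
Z = -74/57 (Z = -148*1/114 = -74/57 ≈ -1.2982)
R(p) = 1
Z*76 + R(12) = -74/57*76 + 1 = -296/3 + 1 = -293/3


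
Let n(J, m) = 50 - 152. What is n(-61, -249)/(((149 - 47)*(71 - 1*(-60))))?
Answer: -1/131 ≈ -0.0076336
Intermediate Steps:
n(J, m) = -102
n(-61, -249)/(((149 - 47)*(71 - 1*(-60)))) = -102*1/((71 - 1*(-60))*(149 - 47)) = -102*1/(102*(71 + 60)) = -102/(102*131) = -102/13362 = -102*1/13362 = -1/131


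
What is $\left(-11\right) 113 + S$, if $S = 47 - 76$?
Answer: $-1272$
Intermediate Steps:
$S = -29$ ($S = 47 - 76 = -29$)
$\left(-11\right) 113 + S = \left(-11\right) 113 - 29 = -1243 - 29 = -1272$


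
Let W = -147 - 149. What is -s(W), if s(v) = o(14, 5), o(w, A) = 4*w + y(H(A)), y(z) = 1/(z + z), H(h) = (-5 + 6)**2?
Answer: -113/2 ≈ -56.500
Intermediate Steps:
H(h) = 1 (H(h) = 1**2 = 1)
W = -296
y(z) = 1/(2*z)
o(w, A) = 1/2 + 4*w (o(w, A) = 4*w + (1/2)/1 = 4*w + (1/2)*1 = 4*w + 1/2 = 1/2 + 4*w)
s(v) = 113/2 (s(v) = 1/2 + 4*14 = 1/2 + 56 = 113/2)
-s(W) = -1*113/2 = -113/2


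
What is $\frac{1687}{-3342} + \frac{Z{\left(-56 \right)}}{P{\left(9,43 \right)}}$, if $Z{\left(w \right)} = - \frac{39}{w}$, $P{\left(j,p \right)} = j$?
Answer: $- \frac{39995}{93576} \approx -0.42741$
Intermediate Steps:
$\frac{1687}{-3342} + \frac{Z{\left(-56 \right)}}{P{\left(9,43 \right)}} = \frac{1687}{-3342} + \frac{\left(-39\right) \frac{1}{-56}}{9} = 1687 \left(- \frac{1}{3342}\right) + \left(-39\right) \left(- \frac{1}{56}\right) \frac{1}{9} = - \frac{1687}{3342} + \frac{39}{56} \cdot \frac{1}{9} = - \frac{1687}{3342} + \frac{13}{168} = - \frac{39995}{93576}$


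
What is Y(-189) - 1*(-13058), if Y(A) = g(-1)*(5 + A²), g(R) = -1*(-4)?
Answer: 155962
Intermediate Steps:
g(R) = 4
Y(A) = 20 + 4*A² (Y(A) = 4*(5 + A²) = 20 + 4*A²)
Y(-189) - 1*(-13058) = (20 + 4*(-189)²) - 1*(-13058) = (20 + 4*35721) + 13058 = (20 + 142884) + 13058 = 142904 + 13058 = 155962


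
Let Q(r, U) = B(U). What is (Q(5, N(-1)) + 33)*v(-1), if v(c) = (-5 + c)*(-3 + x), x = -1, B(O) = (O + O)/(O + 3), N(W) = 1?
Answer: 804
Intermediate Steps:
B(O) = 2*O/(3 + O) (B(O) = (2*O)/(3 + O) = 2*O/(3 + O))
Q(r, U) = 2*U/(3 + U)
v(c) = 20 - 4*c (v(c) = (-5 + c)*(-3 - 1) = (-5 + c)*(-4) = 20 - 4*c)
(Q(5, N(-1)) + 33)*v(-1) = (2*1/(3 + 1) + 33)*(20 - 4*(-1)) = (2*1/4 + 33)*(20 + 4) = (2*1*(¼) + 33)*24 = (½ + 33)*24 = (67/2)*24 = 804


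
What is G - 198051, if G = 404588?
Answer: 206537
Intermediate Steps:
G - 198051 = 404588 - 198051 = 206537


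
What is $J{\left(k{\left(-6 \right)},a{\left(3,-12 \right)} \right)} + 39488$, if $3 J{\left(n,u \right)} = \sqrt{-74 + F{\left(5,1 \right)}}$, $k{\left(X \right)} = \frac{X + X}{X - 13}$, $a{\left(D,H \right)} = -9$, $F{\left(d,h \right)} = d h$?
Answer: $39488 + \frac{i \sqrt{69}}{3} \approx 39488.0 + 2.7689 i$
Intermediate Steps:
$k{\left(X \right)} = \frac{2 X}{-13 + X}$
$J{\left(n,u \right)} = \frac{i \sqrt{69}}{3}$ ($J{\left(n,u \right)} = \frac{\sqrt{-74 + 5 \cdot 1}}{3} = \frac{\sqrt{-74 + 5}}{3} = \frac{\sqrt{-69}}{3} = \frac{i \sqrt{69}}{3}$)
$J{\left(k{\left(-6 \right)},a{\left(3,-12 \right)} \right)} + 39488 = \frac{i \sqrt{69}}{3} + 39488 = 39488 + \frac{i \sqrt{69}}{3}$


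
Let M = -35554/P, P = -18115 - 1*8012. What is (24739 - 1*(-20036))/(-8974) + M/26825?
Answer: -1082087691001/216878920650 ≈ -4.9894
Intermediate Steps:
P = -26127 (P = -18115 - 8012 = -26127)
M = 35554/26127 (M = -35554/(-26127) = -35554*(-1/26127) = 35554/26127 ≈ 1.3608)
(24739 - 1*(-20036))/(-8974) + M/26825 = (24739 - 1*(-20036))/(-8974) + (35554/26127)/26825 = (24739 + 20036)*(-1/8974) + (35554/26127)*(1/26825) = 44775*(-1/8974) + 1226/24167475 = -44775/8974 + 1226/24167475 = -1082087691001/216878920650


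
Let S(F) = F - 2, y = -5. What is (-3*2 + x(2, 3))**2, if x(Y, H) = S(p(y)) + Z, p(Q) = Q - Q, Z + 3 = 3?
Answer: 64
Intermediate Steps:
Z = 0 (Z = -3 + 3 = 0)
p(Q) = 0
S(F) = -2 + F
x(Y, H) = -2 (x(Y, H) = (-2 + 0) + 0 = -2 + 0 = -2)
(-3*2 + x(2, 3))**2 = (-3*2 - 2)**2 = (-6 - 2)**2 = (-8)**2 = 64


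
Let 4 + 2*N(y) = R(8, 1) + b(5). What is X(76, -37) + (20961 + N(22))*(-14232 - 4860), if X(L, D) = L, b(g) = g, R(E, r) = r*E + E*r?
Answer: -400349618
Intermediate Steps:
R(E, r) = 2*E*r (R(E, r) = E*r + E*r = 2*E*r)
N(y) = 17/2 (N(y) = -2 + (2*8*1 + 5)/2 = -2 + (16 + 5)/2 = -2 + (½)*21 = -2 + 21/2 = 17/2)
X(76, -37) + (20961 + N(22))*(-14232 - 4860) = 76 + (20961 + 17/2)*(-14232 - 4860) = 76 + (41939/2)*(-19092) = 76 - 400349694 = -400349618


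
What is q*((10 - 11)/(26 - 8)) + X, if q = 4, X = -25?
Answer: -227/9 ≈ -25.222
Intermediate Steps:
q*((10 - 11)/(26 - 8)) + X = 4*((10 - 11)/(26 - 8)) - 25 = 4*(-1/18) - 25 = -2/9 - 25 = -227/9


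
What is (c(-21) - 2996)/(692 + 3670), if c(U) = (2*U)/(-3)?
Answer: -497/727 ≈ -0.68363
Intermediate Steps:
c(U) = -2*U/3 (c(U) = (2*U)*(-⅓) = -2*U/3)
(c(-21) - 2996)/(692 + 3670) = (-⅔*(-21) - 2996)/(692 + 3670) = (14 - 2996)/4362 = -2982*1/4362 = -497/727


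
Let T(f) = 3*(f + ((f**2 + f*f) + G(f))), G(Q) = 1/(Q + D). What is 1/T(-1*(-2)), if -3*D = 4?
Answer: 2/69 ≈ 0.028986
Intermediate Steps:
D = -4/3 (D = -1/3*4 = -4/3 ≈ -1.3333)
G(Q) = 1/(-4/3 + Q) (G(Q) = 1/(Q - 4/3) = 1/(-4/3 + Q))
T(f) = 3*f + 6*f**2 + 9/(-4 + 3*f) (T(f) = 3*(f + ((f**2 + f*f) + 3/(-4 + 3*f))) = 3*(f + ((f**2 + f**2) + 3/(-4 + 3*f))) = 3*(f + (2*f**2 + 3/(-4 + 3*f))) = 3*(f + 2*f**2 + 3/(-4 + 3*f)) = 3*f + 6*f**2 + 9/(-4 + 3*f))
1/T(-1*(-2)) = 1/(3*(3 + (-1*(-2))*(1 + 2*(-1*(-2)))*(-4 + 3*(-1*(-2))))/(-4 + 3*(-1*(-2)))) = 1/(3*(3 + 2*(1 + 2*2)*(-4 + 3*2))/(-4 + 3*2)) = 1/(3*(3 + 2*(1 + 4)*(-4 + 6))/(-4 + 6)) = 1/(3*(3 + 2*5*2)/2) = 1/(3*(1/2)*(3 + 20)) = 1/(3*(1/2)*23) = 1/(69/2) = 2/69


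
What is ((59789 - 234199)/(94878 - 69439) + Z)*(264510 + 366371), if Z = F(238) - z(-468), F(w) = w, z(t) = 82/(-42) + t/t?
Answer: 78223119407252/534219 ≈ 1.4643e+8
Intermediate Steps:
z(t) = -20/21 (z(t) = 82*(-1/42) + 1 = -41/21 + 1 = -20/21)
Z = 5018/21 (Z = 238 - 1*(-20/21) = 238 + 20/21 = 5018/21 ≈ 238.95)
((59789 - 234199)/(94878 - 69439) + Z)*(264510 + 366371) = ((59789 - 234199)/(94878 - 69439) + 5018/21)*(264510 + 366371) = (-174410/25439 + 5018/21)*630881 = (123990292/534219)*630881 = 78223119407252/534219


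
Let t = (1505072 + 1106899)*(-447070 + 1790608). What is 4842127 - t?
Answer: -3509277451271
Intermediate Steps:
t = 3509282293398 (t = 2611971*1343538 = 3509282293398)
4842127 - t = 4842127 - 1*3509282293398 = 4842127 - 3509282293398 = -3509277451271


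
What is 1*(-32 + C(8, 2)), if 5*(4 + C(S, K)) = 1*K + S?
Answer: -34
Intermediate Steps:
C(S, K) = -4 + K/5 + S/5 (C(S, K) = -4 + (1*K + S)/5 = -4 + (K + S)/5 = -4 + (K/5 + S/5) = -4 + K/5 + S/5)
1*(-32 + C(8, 2)) = 1*(-32 + (-4 + (⅕)*2 + (⅕)*8)) = 1*(-32 + (-4 + ⅖ + 8/5)) = 1*(-32 - 2) = 1*(-34) = -34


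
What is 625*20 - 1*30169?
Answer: -17669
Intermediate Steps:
625*20 - 1*30169 = 12500 - 30169 = -17669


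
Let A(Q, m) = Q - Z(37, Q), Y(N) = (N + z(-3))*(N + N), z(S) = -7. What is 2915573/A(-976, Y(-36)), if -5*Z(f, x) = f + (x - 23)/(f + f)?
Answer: -29155730/9713 ≈ -3001.7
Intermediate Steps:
Z(f, x) = -f/5 - (-23 + x)/(10*f) (Z(f, x) = -(f + (x - 23)/(f + f))/5 = -(f + (-23 + x)/((2*f)))/5 = -(f + (-23 + x)*(1/(2*f)))/5 = -(f + (-23 + x)/(2*f))/5 = -f/5 - (-23 + x)/(10*f))
Y(N) = 2*N*(-7 + N) (Y(N) = (N - 7)*(N + N) = (-7 + N)*(2*N) = 2*N*(-7 + N))
A(Q, m) = 543/74 + 371*Q/370 (A(Q, m) = Q - (23 - Q - 2*37²)/(10*37) = Q - (23 - Q - 2*1369)/(10*37) = Q - (23 - Q - 2738)/(10*37) = Q - (-2715 - Q)/(10*37) = Q - (-543/74 - Q/370) = Q + (543/74 + Q/370) = 543/74 + 371*Q/370)
2915573/A(-976, Y(-36)) = 2915573/(543/74 + (371/370)*(-976)) = 2915573/(543/74 - 181048/185) = 2915573/(-9713/10) = 2915573*(-10/9713) = -29155730/9713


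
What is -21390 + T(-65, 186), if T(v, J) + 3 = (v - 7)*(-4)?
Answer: -21105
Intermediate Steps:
T(v, J) = 25 - 4*v (T(v, J) = -3 + (v - 7)*(-4) = -3 + (-7 + v)*(-4) = -3 + (28 - 4*v) = 25 - 4*v)
-21390 + T(-65, 186) = -21390 + (25 - 4*(-65)) = -21390 + (25 + 260) = -21390 + 285 = -21105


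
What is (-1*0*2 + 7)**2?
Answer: 49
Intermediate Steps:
(-1*0*2 + 7)**2 = (0*2 + 7)**2 = (0 + 7)**2 = 7**2 = 49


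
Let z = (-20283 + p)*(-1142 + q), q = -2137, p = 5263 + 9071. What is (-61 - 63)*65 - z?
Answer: -19514831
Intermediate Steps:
p = 14334
z = 19506771 (z = (-20283 + 14334)*(-1142 - 2137) = -5949*(-3279) = 19506771)
(-61 - 63)*65 - z = (-61 - 63)*65 - 1*19506771 = -124*65 - 19506771 = -8060 - 19506771 = -19514831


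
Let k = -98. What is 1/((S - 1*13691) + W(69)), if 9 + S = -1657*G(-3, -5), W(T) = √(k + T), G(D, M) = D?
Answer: -301/2627430 - I*√29/76195470 ≈ -0.00011456 - 7.0676e-8*I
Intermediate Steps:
W(T) = √(-98 + T)
S = 4962 (S = -9 - 1657*(-3) = -9 + 4971 = 4962)
1/((S - 1*13691) + W(69)) = 1/((4962 - 1*13691) + √(-98 + 69)) = 1/((4962 - 13691) + √(-29)) = 1/(-8729 + I*√29)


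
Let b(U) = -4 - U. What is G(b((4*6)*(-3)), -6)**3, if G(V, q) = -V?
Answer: -314432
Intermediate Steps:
G(b((4*6)*(-3)), -6)**3 = (-(-4 - 4*6*(-3)))**3 = (-(-4 - 24*(-3)))**3 = (-(-4 - 1*(-72)))**3 = (-(-4 + 72))**3 = (-1*68)**3 = (-68)**3 = -314432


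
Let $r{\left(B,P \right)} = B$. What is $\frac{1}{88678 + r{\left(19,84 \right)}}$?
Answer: $\frac{1}{88697} \approx 1.1274 \cdot 10^{-5}$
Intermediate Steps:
$\frac{1}{88678 + r{\left(19,84 \right)}} = \frac{1}{88678 + 19} = \frac{1}{88697}$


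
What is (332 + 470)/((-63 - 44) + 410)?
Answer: 802/303 ≈ 2.6469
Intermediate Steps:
(332 + 470)/((-63 - 44) + 410) = 802/(-107 + 410) = 802/303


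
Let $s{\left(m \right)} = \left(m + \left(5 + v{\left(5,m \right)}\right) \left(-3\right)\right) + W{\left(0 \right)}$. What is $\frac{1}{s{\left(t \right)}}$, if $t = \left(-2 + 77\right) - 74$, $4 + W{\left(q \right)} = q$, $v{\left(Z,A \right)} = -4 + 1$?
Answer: $- \frac{1}{9} \approx -0.11111$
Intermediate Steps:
$v{\left(Z,A \right)} = -3$
$W{\left(q \right)} = -4 + q$
$t = 1$ ($t = 75 - 74 = 1$)
$s{\left(m \right)} = -10 + m$ ($s{\left(m \right)} = \left(m + \left(5 - 3\right) \left(-3\right)\right) + \left(-4 + 0\right) = \left(m + 2 \left(-3\right)\right) - 4 = \left(m - 6\right) - 4 = \left(-6 + m\right) - 4 = -10 + m$)
$\frac{1}{s{\left(t \right)}} = \frac{1}{-10 + 1} = \frac{1}{-9} = - \frac{1}{9}$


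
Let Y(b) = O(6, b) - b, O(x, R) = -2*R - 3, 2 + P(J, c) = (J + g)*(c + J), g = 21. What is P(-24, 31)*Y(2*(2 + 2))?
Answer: 621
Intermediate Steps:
P(J, c) = -2 + (21 + J)*(J + c) (P(J, c) = -2 + (J + 21)*(c + J) = -2 + (21 + J)*(J + c))
O(x, R) = -3 - 2*R
Y(b) = -3 - 3*b (Y(b) = (-3 - 2*b) - b = -3 - 3*b)
P(-24, 31)*Y(2*(2 + 2)) = (-2 + (-24)² + 21*(-24) + 21*31 - 24*31)*(-3 - 6*(2 + 2)) = (-2 + 576 - 504 + 651 - 744)*(-3 - 6*4) = -23*(-3 - 3*8) = -23*(-3 - 24) = -23*(-27) = 621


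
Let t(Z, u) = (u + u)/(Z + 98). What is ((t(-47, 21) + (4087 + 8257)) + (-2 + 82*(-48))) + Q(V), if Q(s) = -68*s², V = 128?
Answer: -18796988/17 ≈ -1.1057e+6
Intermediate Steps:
t(Z, u) = 2*u/(98 + Z) (t(Z, u) = (2*u)/(98 + Z) = 2*u/(98 + Z))
((t(-47, 21) + (4087 + 8257)) + (-2 + 82*(-48))) + Q(V) = ((2*21/(98 - 47) + (4087 + 8257)) + (-2 + 82*(-48))) - 68*128² = ((2*21/51 + 12344) + (-2 - 3936)) - 68*16384 = ((2*21*(1/51) + 12344) - 3938) - 1114112 = ((14/17 + 12344) - 3938) - 1114112 = (209862/17 - 3938) - 1114112 = 142916/17 - 1114112 = -18796988/17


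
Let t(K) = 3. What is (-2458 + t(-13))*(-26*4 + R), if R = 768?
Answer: -1630120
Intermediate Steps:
(-2458 + t(-13))*(-26*4 + R) = (-2458 + 3)*(-26*4 + 768) = -2455*(-104 + 768) = -2455*664 = -1630120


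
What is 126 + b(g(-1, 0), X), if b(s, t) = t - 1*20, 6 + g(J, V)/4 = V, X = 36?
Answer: 142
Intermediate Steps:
g(J, V) = -24 + 4*V
b(s, t) = -20 + t (b(s, t) = t - 20 = -20 + t)
126 + b(g(-1, 0), X) = 126 + (-20 + 36) = 126 + 16 = 142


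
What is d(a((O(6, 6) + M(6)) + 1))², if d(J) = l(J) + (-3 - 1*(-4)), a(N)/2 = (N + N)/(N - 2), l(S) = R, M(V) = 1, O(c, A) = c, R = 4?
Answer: 25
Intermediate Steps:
l(S) = 4
a(N) = 4*N/(-2 + N) (a(N) = 2*((N + N)/(N - 2)) = 2*((2*N)/(-2 + N)) = 2*(2*N/(-2 + N)) = 4*N/(-2 + N))
d(J) = 5 (d(J) = 4 + (-3 - 1*(-4)) = 4 + (-3 + 4) = 4 + 1 = 5)
d(a((O(6, 6) + M(6)) + 1))² = 5² = 25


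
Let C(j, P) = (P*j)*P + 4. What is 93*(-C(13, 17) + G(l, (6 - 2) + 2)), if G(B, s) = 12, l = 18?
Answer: -348657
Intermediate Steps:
C(j, P) = 4 + j*P**2 (C(j, P) = j*P**2 + 4 = 4 + j*P**2)
93*(-C(13, 17) + G(l, (6 - 2) + 2)) = 93*(-(4 + 13*17**2) + 12) = 93*(-(4 + 13*289) + 12) = 93*(-(4 + 3757) + 12) = 93*(-1*3761 + 12) = 93*(-3761 + 12) = 93*(-3749) = -348657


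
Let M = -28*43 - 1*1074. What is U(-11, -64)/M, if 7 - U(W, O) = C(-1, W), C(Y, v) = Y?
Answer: -4/1139 ≈ -0.0035119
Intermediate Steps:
U(W, O) = 8 (U(W, O) = 7 - 1*(-1) = 7 + 1 = 8)
M = -2278 (M = -1204 - 1074 = -2278)
U(-11, -64)/M = 8/(-2278) = 8*(-1/2278) = -4/1139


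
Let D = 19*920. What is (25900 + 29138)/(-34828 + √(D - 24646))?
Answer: -319477244/202166125 - 9173*I*√7166/202166125 ≈ -1.5803 - 0.003841*I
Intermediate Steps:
D = 17480
(25900 + 29138)/(-34828 + √(D - 24646)) = (25900 + 29138)/(-34828 + √(17480 - 24646)) = 55038/(-34828 + √(-7166)) = 55038/(-34828 + I*√7166)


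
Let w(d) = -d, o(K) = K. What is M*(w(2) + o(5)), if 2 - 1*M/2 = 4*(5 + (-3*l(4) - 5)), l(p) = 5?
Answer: 372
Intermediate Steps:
M = 124 (M = 4 - 8*(5 + (-3*5 - 5)) = 4 - 8*(5 + (-15 - 5)) = 4 - 8*(5 - 20) = 4 - 8*(-15) = 4 - 2*(-60) = 4 + 120 = 124)
M*(w(2) + o(5)) = 124*(-1*2 + 5) = 124*(-2 + 5) = 124*3 = 372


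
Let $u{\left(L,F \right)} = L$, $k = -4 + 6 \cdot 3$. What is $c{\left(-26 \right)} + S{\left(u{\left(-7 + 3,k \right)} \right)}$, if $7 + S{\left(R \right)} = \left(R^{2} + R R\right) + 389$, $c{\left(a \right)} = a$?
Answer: $388$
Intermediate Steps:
$k = 14$ ($k = -4 + 18 = 14$)
$S{\left(R \right)} = 382 + 2 R^{2}$ ($S{\left(R \right)} = -7 + \left(\left(R^{2} + R R\right) + 389\right) = -7 + \left(\left(R^{2} + R^{2}\right) + 389\right) = -7 + \left(2 R^{2} + 389\right) = -7 + \left(389 + 2 R^{2}\right) = 382 + 2 R^{2}$)
$c{\left(-26 \right)} + S{\left(u{\left(-7 + 3,k \right)} \right)} = -26 + \left(382 + 2 \left(-7 + 3\right)^{2}\right) = -26 + \left(382 + 2 \left(-4\right)^{2}\right) = -26 + \left(382 + 2 \cdot 16\right) = -26 + \left(382 + 32\right) = -26 + 414 = 388$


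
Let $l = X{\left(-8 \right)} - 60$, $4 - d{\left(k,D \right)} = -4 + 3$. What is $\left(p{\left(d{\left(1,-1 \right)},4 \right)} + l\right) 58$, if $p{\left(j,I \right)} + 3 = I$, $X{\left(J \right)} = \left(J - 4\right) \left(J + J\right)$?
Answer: $7714$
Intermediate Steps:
$d{\left(k,D \right)} = 5$ ($d{\left(k,D \right)} = 4 - \left(-4 + 3\right) = 4 - -1 = 4 + 1 = 5$)
$X{\left(J \right)} = 2 J \left(-4 + J\right)$ ($X{\left(J \right)} = \left(-4 + J\right) 2 J = 2 J \left(-4 + J\right)$)
$p{\left(j,I \right)} = -3 + I$
$l = 132$ ($l = 2 \left(-8\right) \left(-4 - 8\right) - 60 = 2 \left(-8\right) \left(-12\right) - 60 = 192 - 60 = 132$)
$\left(p{\left(d{\left(1,-1 \right)},4 \right)} + l\right) 58 = \left(\left(-3 + 4\right) + 132\right) 58 = \left(1 + 132\right) 58 = 133 \cdot 58 = 7714$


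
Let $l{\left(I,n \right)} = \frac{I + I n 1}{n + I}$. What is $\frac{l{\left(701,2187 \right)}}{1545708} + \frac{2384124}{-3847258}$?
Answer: $- \frac{1329604984095749}{2146772226187704} \approx -0.61935$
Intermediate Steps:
$l{\left(I,n \right)} = \frac{I + I n}{I + n}$
$\frac{l{\left(701,2187 \right)}}{1545708} + \frac{2384124}{-3847258} = \frac{701 \frac{1}{701 + 2187} \left(1 + 2187\right)}{1545708} + \frac{2384124}{-3847258} = 701 \cdot \frac{1}{2888} \cdot 2188 \cdot \frac{1}{1545708} + 2384124 \left(- \frac{1}{3847258}\right) = 701 \cdot \frac{1}{2888} \cdot 2188 \cdot \frac{1}{1545708} - \frac{1192062}{1923629} = \frac{383447}{722} \cdot \frac{1}{1545708} - \frac{1192062}{1923629} = \frac{383447}{1116001176} - \frac{1192062}{1923629} = - \frac{1329604984095749}{2146772226187704}$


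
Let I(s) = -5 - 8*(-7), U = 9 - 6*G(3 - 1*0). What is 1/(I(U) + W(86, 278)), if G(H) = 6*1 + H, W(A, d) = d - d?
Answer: 1/51 ≈ 0.019608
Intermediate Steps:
W(A, d) = 0
G(H) = 6 + H
U = -45 (U = 9 - 6*(6 + (3 - 1*0)) = 9 - 6*(6 + (3 + 0)) = 9 - 6*(6 + 3) = 9 - 6*9 = 9 - 54 = -45)
I(s) = 51 (I(s) = -5 + 56 = 51)
1/(I(U) + W(86, 278)) = 1/(51 + 0) = 1/51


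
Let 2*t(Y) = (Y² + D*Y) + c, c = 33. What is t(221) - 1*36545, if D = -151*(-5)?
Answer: 142639/2 ≈ 71320.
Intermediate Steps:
D = 755
t(Y) = 33/2 + Y²/2 + 755*Y/2 (t(Y) = ((Y² + 755*Y) + 33)/2 = (33 + Y² + 755*Y)/2 = 33/2 + Y²/2 + 755*Y/2)
t(221) - 1*36545 = (33/2 + (½)*221² + (755/2)*221) - 1*36545 = (33/2 + (½)*48841 + 166855/2) - 36545 = (33/2 + 48841/2 + 166855/2) - 36545 = 215729/2 - 36545 = 142639/2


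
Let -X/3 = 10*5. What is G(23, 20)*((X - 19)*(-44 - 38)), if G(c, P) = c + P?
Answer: 595894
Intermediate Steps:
G(c, P) = P + c
X = -150 (X = -30*5 = -3*50 = -150)
G(23, 20)*((X - 19)*(-44 - 38)) = (20 + 23)*((-150 - 19)*(-44 - 38)) = 43*(-169*(-82)) = 43*13858 = 595894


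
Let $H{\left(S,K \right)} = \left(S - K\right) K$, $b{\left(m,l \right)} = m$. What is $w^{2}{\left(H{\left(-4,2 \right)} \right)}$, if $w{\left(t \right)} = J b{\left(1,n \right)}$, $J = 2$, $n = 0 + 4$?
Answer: $4$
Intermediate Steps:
$n = 4$
$H{\left(S,K \right)} = K \left(S - K\right)$
$w{\left(t \right)} = 2$ ($w{\left(t \right)} = 2 \cdot 1 = 2$)
$w^{2}{\left(H{\left(-4,2 \right)} \right)} = 2^{2} = 4$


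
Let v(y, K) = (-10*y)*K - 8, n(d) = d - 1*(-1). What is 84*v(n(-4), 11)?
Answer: 27048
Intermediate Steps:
n(d) = 1 + d (n(d) = d + 1 = 1 + d)
v(y, K) = -8 - 10*K*y (v(y, K) = -10*K*y - 8 = -8 - 10*K*y)
84*v(n(-4), 11) = 84*(-8 - 10*11*(1 - 4)) = 84*(-8 - 10*11*(-3)) = 84*(-8 + 330) = 84*322 = 27048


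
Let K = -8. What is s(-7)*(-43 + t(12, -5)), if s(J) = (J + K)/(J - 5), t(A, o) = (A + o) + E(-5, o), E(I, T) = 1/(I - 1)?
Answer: -1085/24 ≈ -45.208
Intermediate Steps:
E(I, T) = 1/(-1 + I)
t(A, o) = -1/6 + A + o (t(A, o) = (A + o) + 1/(-1 - 5) = (A + o) + 1/(-6) = (A + o) - 1/6 = -1/6 + A + o)
s(J) = (-8 + J)/(-5 + J) (s(J) = (J - 8)/(J - 5) = (-8 + J)/(-5 + J))
s(-7)*(-43 + t(12, -5)) = ((-8 - 7)/(-5 - 7))*(-43 + (-1/6 + 12 - 5)) = (-15/(-12))*(-43 + 41/6) = -1/12*(-15)*(-217/6) = (5/4)*(-217/6) = -1085/24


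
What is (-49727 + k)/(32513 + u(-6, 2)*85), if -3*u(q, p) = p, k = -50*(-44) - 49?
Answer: -142728/97369 ≈ -1.4658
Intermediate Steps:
k = 2151 (k = 2200 - 49 = 2151)
u(q, p) = -p/3
(-49727 + k)/(32513 + u(-6, 2)*85) = (-49727 + 2151)/(32513 - ⅓*2*85) = -47576/(32513 - ⅔*85) = -47576/(32513 - 170/3) = -47576/97369/3 = -47576*3/97369 = -142728/97369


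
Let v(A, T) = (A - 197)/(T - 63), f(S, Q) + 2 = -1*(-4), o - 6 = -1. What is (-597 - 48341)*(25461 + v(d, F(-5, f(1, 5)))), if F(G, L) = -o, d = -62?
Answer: -42370691683/34 ≈ -1.2462e+9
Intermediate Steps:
o = 5 (o = 6 - 1 = 5)
f(S, Q) = 2 (f(S, Q) = -2 - 1*(-4) = -2 + 4 = 2)
F(G, L) = -5 (F(G, L) = -1*5 = -5)
v(A, T) = (-197 + A)/(-63 + T)
(-597 - 48341)*(25461 + v(d, F(-5, f(1, 5)))) = (-597 - 48341)*(25461 + (-197 - 62)/(-63 - 5)) = -48938*(25461 - 259/(-68)) = -48938*(25461 - 1/68*(-259)) = -48938*(25461 + 259/68) = -48938*1731607/68 = -42370691683/34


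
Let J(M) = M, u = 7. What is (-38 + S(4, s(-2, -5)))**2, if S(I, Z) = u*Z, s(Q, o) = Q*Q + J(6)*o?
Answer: 48400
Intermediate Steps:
s(Q, o) = Q**2 + 6*o (s(Q, o) = Q*Q + 6*o = Q**2 + 6*o)
S(I, Z) = 7*Z
(-38 + S(4, s(-2, -5)))**2 = (-38 + 7*((-2)**2 + 6*(-5)))**2 = (-38 + 7*(4 - 30))**2 = (-38 + 7*(-26))**2 = (-38 - 182)**2 = (-220)**2 = 48400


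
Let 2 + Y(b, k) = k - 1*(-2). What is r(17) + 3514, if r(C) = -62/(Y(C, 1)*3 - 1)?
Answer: 3483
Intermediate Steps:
Y(b, k) = k (Y(b, k) = -2 + (k - 1*(-2)) = -2 + (k + 2) = -2 + (2 + k) = k)
r(C) = -31 (r(C) = -62/(1*3 - 1) = -62/(3 - 1) = -62/2 = -62*½ = -31)
r(17) + 3514 = -31 + 3514 = 3483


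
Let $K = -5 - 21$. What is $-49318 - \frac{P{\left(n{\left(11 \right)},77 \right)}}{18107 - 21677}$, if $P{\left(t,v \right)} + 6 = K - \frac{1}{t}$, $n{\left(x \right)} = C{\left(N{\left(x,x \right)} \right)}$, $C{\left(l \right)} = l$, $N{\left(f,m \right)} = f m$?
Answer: $- \frac{7101300111}{143990} \approx -49318.0$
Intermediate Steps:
$K = -26$ ($K = -5 - 21 = -26$)
$n{\left(x \right)} = x^{2}$ ($n{\left(x \right)} = x x = x^{2}$)
$P{\left(t,v \right)} = -32 - \frac{1}{t}$ ($P{\left(t,v \right)} = -6 - \left(26 + \frac{1}{t}\right) = -32 - \frac{1}{t}$)
$-49318 - \frac{P{\left(n{\left(11 \right)},77 \right)}}{18107 - 21677} = -49318 - \frac{-32 - \frac{1}{11^{2}}}{18107 - 21677} = -49318 - \frac{-32 - \frac{1}{121}}{18107 - 21677} = -49318 - \frac{-32 - \frac{1}{121}}{-3570} = -49318 - \left(-32 - \frac{1}{121}\right) \left(- \frac{1}{3570}\right) = -49318 - \left(- \frac{3873}{121}\right) \left(- \frac{1}{3570}\right) = -49318 - \frac{1291}{143990} = - \frac{7101300111}{143990}$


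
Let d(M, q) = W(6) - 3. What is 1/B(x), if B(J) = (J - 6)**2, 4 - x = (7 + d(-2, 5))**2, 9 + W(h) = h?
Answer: 1/9 ≈ 0.11111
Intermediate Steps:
W(h) = -9 + h
d(M, q) = -6 (d(M, q) = (-9 + 6) - 3 = -3 - 3 = -6)
x = 3 (x = 4 - (7 - 6)**2 = 4 - 1*1**2 = 4 - 1*1 = 4 - 1 = 3)
B(J) = (-6 + J)**2
1/B(x) = 1/((-6 + 3)**2) = 1/((-3)**2) = 1/9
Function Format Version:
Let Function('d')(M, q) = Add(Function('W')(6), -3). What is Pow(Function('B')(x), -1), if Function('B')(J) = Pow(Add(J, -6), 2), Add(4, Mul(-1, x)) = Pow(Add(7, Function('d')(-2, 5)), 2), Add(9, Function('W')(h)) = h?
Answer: Rational(1, 9) ≈ 0.11111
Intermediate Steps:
Function('W')(h) = Add(-9, h)
Function('d')(M, q) = -6 (Function('d')(M, q) = Add(Add(-9, 6), -3) = Add(-3, -3) = -6)
x = 3 (x = Add(4, Mul(-1, Pow(Add(7, -6), 2))) = Add(4, Mul(-1, Pow(1, 2))) = Add(4, Mul(-1, 1)) = Add(4, -1) = 3)
Function('B')(J) = Pow(Add(-6, J), 2)
Pow(Function('B')(x), -1) = Pow(Pow(Add(-6, 3), 2), -1) = Pow(Pow(-3, 2), -1) = Pow(9, -1) = Rational(1, 9)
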